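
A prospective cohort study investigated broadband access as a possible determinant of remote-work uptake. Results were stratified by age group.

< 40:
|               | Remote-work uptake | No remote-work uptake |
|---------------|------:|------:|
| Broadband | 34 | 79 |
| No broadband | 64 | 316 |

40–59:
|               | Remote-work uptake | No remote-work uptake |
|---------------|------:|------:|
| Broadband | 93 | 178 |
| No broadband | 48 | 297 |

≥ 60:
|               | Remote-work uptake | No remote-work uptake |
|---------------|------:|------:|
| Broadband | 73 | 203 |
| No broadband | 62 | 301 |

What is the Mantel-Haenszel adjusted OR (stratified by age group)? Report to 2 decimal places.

2.31

OR_MH = Σ(aᵢdᵢ/nᵢ) / Σ(bᵢcᵢ/nᵢ), where nᵢ is the stratum total.
Stratum 1 (< 40): n = 493; a·d/n = 34·316/493 = 21.7931; b·c/n = 79·64/493 = 10.2556
Stratum 2 (40–59): n = 616; a·d/n = 93·297/616 = 44.8393; b·c/n = 178·48/616 = 13.8701
Stratum 3 (≥ 60): n = 639; a·d/n = 73·301/639 = 34.3865; b·c/n = 203·62/639 = 19.6964
OR_MH = (21.7931 + 44.8393 + 34.3865) / (10.2556 + 13.8701 + 19.6964) = 101.0189 / 43.8221 = 2.30520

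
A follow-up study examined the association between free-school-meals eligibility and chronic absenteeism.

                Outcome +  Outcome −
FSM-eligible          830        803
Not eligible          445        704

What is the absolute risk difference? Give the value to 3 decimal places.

0.121

Cells: a = 830, b = 803, c = 445, d = 704.
Risk in exposed = 830/1633 = 0.508267; risk in unexposed = 445/1149 = 0.387293.
Risk difference = 0.508267 − 0.387293 = 0.120974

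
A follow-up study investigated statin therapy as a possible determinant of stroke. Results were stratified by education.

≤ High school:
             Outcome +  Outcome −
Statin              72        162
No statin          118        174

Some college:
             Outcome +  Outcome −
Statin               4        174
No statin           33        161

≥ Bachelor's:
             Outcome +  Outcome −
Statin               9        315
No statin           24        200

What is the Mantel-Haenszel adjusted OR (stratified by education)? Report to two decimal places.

OR_MH = Σ(aᵢdᵢ/nᵢ) / Σ(bᵢcᵢ/nᵢ), where nᵢ is the stratum total.
Stratum 1 (≤ High school): n = 526; a·d/n = 72·174/526 = 23.8175; b·c/n = 162·118/526 = 36.3422
Stratum 2 (Some college): n = 372; a·d/n = 4·161/372 = 1.7312; b·c/n = 174·33/372 = 15.4355
Stratum 3 (≥ Bachelor's): n = 548; a·d/n = 9·200/548 = 3.2847; b·c/n = 315·24/548 = 13.7956
OR_MH = (23.8175 + 1.7312 + 3.2847) / (36.3422 + 15.4355 + 13.7956) = 28.8333 / 65.5733 = 0.43971

0.44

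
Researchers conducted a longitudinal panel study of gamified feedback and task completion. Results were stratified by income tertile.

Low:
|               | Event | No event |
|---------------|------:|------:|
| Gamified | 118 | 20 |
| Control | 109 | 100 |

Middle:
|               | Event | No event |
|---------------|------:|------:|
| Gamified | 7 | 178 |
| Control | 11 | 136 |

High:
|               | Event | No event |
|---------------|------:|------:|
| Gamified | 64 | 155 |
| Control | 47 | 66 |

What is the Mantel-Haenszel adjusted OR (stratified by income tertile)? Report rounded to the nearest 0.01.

1.45

OR_MH = Σ(aᵢdᵢ/nᵢ) / Σ(bᵢcᵢ/nᵢ), where nᵢ is the stratum total.
Stratum 1 (Low): n = 347; a·d/n = 118·100/347 = 34.0058; b·c/n = 20·109/347 = 6.2824
Stratum 2 (Middle): n = 332; a·d/n = 7·136/332 = 2.8675; b·c/n = 178·11/332 = 5.8976
Stratum 3 (High): n = 332; a·d/n = 64·66/332 = 12.7229; b·c/n = 155·47/332 = 21.9428
OR_MH = (34.0058 + 2.8675 + 12.7229) / (6.2824 + 5.8976 + 21.9428) = 49.5961 / 34.1228 = 1.45346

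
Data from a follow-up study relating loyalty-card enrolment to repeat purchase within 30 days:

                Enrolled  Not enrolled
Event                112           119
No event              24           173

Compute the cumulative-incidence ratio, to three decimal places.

Reading the table with exposure as columns: a = 112 (Enrolled, case), b = 24 (Enrolled, non-case), c = 119 (Not enrolled, case), d = 173.
Risk in exposed = 112/136 = 0.82353; risk in unexposed = 119/292 = 0.40753.
RR = 0.82353 / 0.40753 = 2.02076
The risk among the exposed is 2.02 times that among the unexposed.

2.021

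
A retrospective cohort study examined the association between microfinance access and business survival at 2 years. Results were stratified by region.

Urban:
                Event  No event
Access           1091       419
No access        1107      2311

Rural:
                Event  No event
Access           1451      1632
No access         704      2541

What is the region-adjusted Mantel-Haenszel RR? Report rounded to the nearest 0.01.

RR_MH = Σ(aᵢ·n₀ᵢ/nᵢ) / Σ(cᵢ·n₁ᵢ/nᵢ), with n₁ᵢ = aᵢ+bᵢ (exposed), n₀ᵢ = cᵢ+dᵢ (unexposed), nᵢ = n₁ᵢ+n₀ᵢ.
Stratum 1 (Urban): n₁ = 1510, n₀ = 3418, n = 4928; a·n₀/n = 1091·3418/4928 = 756.7041; c·n₁/n = 1107·1510/4928 = 339.1985
Stratum 2 (Rural): n₁ = 3083, n₀ = 3245, n = 6328; a·n₀/n = 1451·3245/6328 = 744.0732; c·n₁/n = 704·3083/6328 = 342.9886
RR_MH = (756.7041 + 744.0732) / (339.1985 + 342.9886) = 1500.7773 / 682.1871 = 2.19995

2.20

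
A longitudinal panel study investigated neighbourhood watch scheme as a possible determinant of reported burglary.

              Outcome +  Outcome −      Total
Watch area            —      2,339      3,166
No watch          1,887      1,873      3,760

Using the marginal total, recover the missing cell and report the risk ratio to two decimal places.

The missing cell is in the exposed row: 3166 − 2339 = 827.
So a = 827, b = 2339, c = 1887, d = 1873.
RR = [a/(a+b)] / [c/(c+d)] = (827/3166) / (1887/3760) = 0.26121/0.50186 = 0.52049

0.52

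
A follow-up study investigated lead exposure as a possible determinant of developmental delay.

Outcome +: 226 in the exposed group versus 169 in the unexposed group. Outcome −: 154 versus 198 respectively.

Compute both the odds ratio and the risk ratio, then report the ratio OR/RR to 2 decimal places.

1.33

From the description: a = 226, b = 154, c = 169, d = 198.
OR = (226·198)/(154·169) = 44748/26026 = 1.71936
Risk in exposed = 226/380 = 0.59474; risk in unexposed = 169/367 = 0.46049; RR = 1.29153
OR/RR = 1.71936 / 1.29153 = 1.33126
The outcome is not rare, so the OR lies further from 1 than the RR.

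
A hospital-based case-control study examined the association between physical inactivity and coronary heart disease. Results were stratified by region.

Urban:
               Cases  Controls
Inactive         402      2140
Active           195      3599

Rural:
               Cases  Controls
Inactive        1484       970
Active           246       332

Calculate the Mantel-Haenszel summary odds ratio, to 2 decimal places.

2.70

OR_MH = Σ(aᵢdᵢ/nᵢ) / Σ(bᵢcᵢ/nᵢ), where nᵢ is the stratum total.
Stratum 1 (Urban): n = 6336; a·d/n = 402·3599/6336 = 228.3456; b·c/n = 2140·195/6336 = 65.8617
Stratum 2 (Rural): n = 3032; a·d/n = 1484·332/3032 = 162.4960; b·c/n = 970·246/3032 = 78.7005
OR_MH = (228.3456 + 162.4960) / (65.8617 + 78.7005) = 390.8417 / 144.5623 = 2.70362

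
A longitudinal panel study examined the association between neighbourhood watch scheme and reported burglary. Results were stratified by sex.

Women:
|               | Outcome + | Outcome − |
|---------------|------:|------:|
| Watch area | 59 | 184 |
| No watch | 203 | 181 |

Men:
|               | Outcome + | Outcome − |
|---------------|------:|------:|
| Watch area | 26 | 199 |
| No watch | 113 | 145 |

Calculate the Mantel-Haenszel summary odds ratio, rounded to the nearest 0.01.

0.23

OR_MH = Σ(aᵢdᵢ/nᵢ) / Σ(bᵢcᵢ/nᵢ), where nᵢ is the stratum total.
Stratum 1 (Women): n = 627; a·d/n = 59·181/627 = 17.0319; b·c/n = 184·203/627 = 59.5726
Stratum 2 (Men): n = 483; a·d/n = 26·145/483 = 7.8054; b·c/n = 199·113/483 = 46.5569
OR_MH = (17.0319 + 7.8054) / (59.5726 + 46.5569) = 24.8373 / 106.1295 = 0.23403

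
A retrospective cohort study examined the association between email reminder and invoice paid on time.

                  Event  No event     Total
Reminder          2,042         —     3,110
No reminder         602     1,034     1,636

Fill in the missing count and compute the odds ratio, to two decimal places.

3.28

The missing cell is in the exposed row: 3110 − 2042 = 1068.
So a = 2042, b = 1068, c = 602, d = 1034.
OR = (a·d)/(b·c) = (2042 × 1034) / (1068 × 602) = 2111428 / 642936 = 3.28404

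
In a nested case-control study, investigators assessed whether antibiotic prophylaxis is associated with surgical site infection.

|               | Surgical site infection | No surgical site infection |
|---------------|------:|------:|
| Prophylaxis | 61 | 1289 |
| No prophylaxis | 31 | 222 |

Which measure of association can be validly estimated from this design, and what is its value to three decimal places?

0.339

Cells: a = 61, b = 1289, c = 31, d = 222.
This is a nested case-control study: participants were sampled on outcome status, so risks in the source population cannot be estimated directly — relative risk is not valid here. The odds ratio is the appropriate measure.
OR = (a·d)/(b·c) = (61 × 222) / (1289 × 31) = 13542 / 39959 = 0.33890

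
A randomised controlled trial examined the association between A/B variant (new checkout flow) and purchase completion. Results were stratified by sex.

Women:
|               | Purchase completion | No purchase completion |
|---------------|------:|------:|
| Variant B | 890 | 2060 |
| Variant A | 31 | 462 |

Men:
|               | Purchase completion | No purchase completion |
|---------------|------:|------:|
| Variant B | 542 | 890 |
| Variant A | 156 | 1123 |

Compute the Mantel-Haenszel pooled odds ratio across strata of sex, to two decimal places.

4.93

OR_MH = Σ(aᵢdᵢ/nᵢ) / Σ(bᵢcᵢ/nᵢ), where nᵢ is the stratum total.
Stratum 1 (Women): n = 3443; a·d/n = 890·462/3443 = 119.4249; b·c/n = 2060·31/3443 = 18.5478
Stratum 2 (Men): n = 2711; a·d/n = 542·1123/2711 = 224.5172; b·c/n = 890·156/2711 = 51.2136
OR_MH = (119.4249 + 224.5172) / (18.5478 + 51.2136) = 343.9421 / 69.7614 = 4.93027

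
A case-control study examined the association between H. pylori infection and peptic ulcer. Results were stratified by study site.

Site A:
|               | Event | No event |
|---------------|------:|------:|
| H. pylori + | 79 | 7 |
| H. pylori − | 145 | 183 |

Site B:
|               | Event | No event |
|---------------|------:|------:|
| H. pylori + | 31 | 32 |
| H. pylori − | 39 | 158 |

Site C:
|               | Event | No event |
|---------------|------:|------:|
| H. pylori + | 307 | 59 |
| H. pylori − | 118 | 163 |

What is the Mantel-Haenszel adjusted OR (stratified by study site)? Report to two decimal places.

OR_MH = Σ(aᵢdᵢ/nᵢ) / Σ(bᵢcᵢ/nᵢ), where nᵢ is the stratum total.
Stratum 1 (Site A): n = 414; a·d/n = 79·183/414 = 34.9203; b·c/n = 7·145/414 = 2.4517
Stratum 2 (Site B): n = 260; a·d/n = 31·158/260 = 18.8385; b·c/n = 32·39/260 = 4.8000
Stratum 3 (Site C): n = 647; a·d/n = 307·163/647 = 77.3431; b·c/n = 59·118/647 = 10.7604
OR_MH = (34.9203 + 18.8385 + 77.3431) / (2.4517 + 4.8000 + 10.7604) = 131.1019 / 18.0121 = 7.27854

7.28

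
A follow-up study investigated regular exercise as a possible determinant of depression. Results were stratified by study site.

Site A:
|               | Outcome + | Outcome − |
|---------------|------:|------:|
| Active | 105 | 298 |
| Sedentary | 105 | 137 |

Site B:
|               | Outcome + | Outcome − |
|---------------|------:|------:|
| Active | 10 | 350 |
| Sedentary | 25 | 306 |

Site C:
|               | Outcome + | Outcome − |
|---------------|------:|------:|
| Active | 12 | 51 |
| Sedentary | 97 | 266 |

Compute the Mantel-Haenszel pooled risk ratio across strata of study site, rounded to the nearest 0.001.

RR_MH = Σ(aᵢ·n₀ᵢ/nᵢ) / Σ(cᵢ·n₁ᵢ/nᵢ), with n₁ᵢ = aᵢ+bᵢ (exposed), n₀ᵢ = cᵢ+dᵢ (unexposed), nᵢ = n₁ᵢ+n₀ᵢ.
Stratum 1 (Site A): n₁ = 403, n₀ = 242, n = 645; a·n₀/n = 105·242/645 = 39.3953; c·n₁/n = 105·403/645 = 65.6047
Stratum 2 (Site B): n₁ = 360, n₀ = 331, n = 691; a·n₀/n = 10·331/691 = 4.7902; c·n₁/n = 25·360/691 = 13.0246
Stratum 3 (Site C): n₁ = 63, n₀ = 363, n = 426; a·n₀/n = 12·363/426 = 10.2254; c·n₁/n = 97·63/426 = 14.3451
RR_MH = (39.3953 + 4.7902 + 10.2254) / (65.6047 + 13.0246 + 14.3451) = 54.4109 / 92.9743 = 0.58522

0.585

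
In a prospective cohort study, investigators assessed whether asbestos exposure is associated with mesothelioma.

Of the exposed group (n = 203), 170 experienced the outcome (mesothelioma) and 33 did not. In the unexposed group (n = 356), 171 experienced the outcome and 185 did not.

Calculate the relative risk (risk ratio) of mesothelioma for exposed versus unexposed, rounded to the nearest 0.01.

1.74

From the description: a = 170, b = 33, c = 171, d = 185.
Risk in exposed = 170/203 = 0.83744; risk in unexposed = 171/356 = 0.48034.
RR = 0.83744 / 0.48034 = 1.74344
The risk among the exposed is 1.74 times that among the unexposed.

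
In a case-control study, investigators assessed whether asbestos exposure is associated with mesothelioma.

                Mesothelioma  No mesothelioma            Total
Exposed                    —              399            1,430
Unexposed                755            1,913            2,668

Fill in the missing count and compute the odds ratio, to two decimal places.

The missing cell is in the exposed row: 1430 − 399 = 1031.
So a = 1031, b = 399, c = 755, d = 1913.
OR = (a·d)/(b·c) = (1031 × 1913) / (399 × 755) = 1972303 / 301245 = 6.54717

6.55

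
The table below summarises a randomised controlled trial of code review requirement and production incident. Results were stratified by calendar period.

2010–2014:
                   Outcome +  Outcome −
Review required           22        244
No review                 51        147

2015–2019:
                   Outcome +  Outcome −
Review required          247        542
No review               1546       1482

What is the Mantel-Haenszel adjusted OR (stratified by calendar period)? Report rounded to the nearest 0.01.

OR_MH = Σ(aᵢdᵢ/nᵢ) / Σ(bᵢcᵢ/nᵢ), where nᵢ is the stratum total.
Stratum 1 (2010–2014): n = 464; a·d/n = 22·147/464 = 6.9698; b·c/n = 244·51/464 = 26.8190
Stratum 2 (2015–2019): n = 3817; a·d/n = 247·1482/3817 = 95.9010; b·c/n = 542·1546/3817 = 219.5263
OR_MH = (6.9698 + 95.9010) / (26.8190 + 219.5263) = 102.8708 / 246.3453 = 0.41759

0.42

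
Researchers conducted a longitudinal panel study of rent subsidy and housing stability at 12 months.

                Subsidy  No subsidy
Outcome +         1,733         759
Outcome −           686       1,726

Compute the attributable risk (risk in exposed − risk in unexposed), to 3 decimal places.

0.411

Reading the table with exposure as columns: a = 1733 (Subsidy, case), b = 686 (Subsidy, non-case), c = 759 (No subsidy, case), d = 1726.
Risk in exposed = 1733/2419 = 0.716412; risk in unexposed = 759/2485 = 0.305433.
Risk difference = 0.716412 − 0.305433 = 0.410979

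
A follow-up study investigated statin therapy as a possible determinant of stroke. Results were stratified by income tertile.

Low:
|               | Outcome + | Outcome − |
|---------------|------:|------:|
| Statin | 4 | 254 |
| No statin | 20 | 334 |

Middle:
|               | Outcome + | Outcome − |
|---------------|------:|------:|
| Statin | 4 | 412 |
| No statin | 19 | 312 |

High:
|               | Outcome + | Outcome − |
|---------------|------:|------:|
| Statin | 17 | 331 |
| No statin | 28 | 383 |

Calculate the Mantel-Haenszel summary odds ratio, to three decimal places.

0.401

OR_MH = Σ(aᵢdᵢ/nᵢ) / Σ(bᵢcᵢ/nᵢ), where nᵢ is the stratum total.
Stratum 1 (Low): n = 612; a·d/n = 4·334/612 = 2.1830; b·c/n = 254·20/612 = 8.3007
Stratum 2 (Middle): n = 747; a·d/n = 4·312/747 = 1.6707; b·c/n = 412·19/747 = 10.4793
Stratum 3 (High): n = 759; a·d/n = 17·383/759 = 8.5784; b·c/n = 331·28/759 = 12.2108
OR_MH = (2.1830 + 1.6707 + 8.5784) / (8.3007 + 10.4793 + 12.2108) = 12.4321 / 30.9907 = 0.40116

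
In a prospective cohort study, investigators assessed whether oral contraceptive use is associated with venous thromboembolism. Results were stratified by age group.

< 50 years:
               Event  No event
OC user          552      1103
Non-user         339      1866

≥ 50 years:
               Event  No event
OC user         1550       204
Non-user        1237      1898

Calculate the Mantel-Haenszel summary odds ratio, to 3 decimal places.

5.850

OR_MH = Σ(aᵢdᵢ/nᵢ) / Σ(bᵢcᵢ/nᵢ), where nᵢ is the stratum total.
Stratum 1 (< 50 years): n = 3860; a·d/n = 552·1866/3860 = 266.8477; b·c/n = 1103·339/3860 = 96.8697
Stratum 2 (≥ 50 years): n = 4889; a·d/n = 1550·1898/4889 = 601.7386; b·c/n = 204·1237/4889 = 51.6155
OR_MH = (266.8477 + 601.7386) / (96.8697 + 51.6155) = 868.5863 / 148.4852 = 5.84965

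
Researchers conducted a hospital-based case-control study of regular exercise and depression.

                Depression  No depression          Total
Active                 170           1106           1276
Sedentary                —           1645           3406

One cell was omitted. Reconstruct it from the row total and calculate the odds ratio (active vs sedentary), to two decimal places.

The missing cell is in the unexposed row: 3406 − 1645 = 1761.
So a = 170, b = 1106, c = 1761, d = 1645.
OR = (a·d)/(b·c) = (170 × 1645) / (1106 × 1761) = 279650 / 1947666 = 0.14358

0.14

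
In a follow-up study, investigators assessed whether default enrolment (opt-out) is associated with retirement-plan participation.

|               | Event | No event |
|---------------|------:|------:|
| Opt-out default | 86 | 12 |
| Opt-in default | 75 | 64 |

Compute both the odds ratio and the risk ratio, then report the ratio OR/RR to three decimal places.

Cells: a = 86, b = 12, c = 75, d = 64.
OR = (86·64)/(12·75) = 5504/900 = 6.11556
Risk in exposed = 86/98 = 0.87755; risk in unexposed = 75/139 = 0.53957; RR = 1.62639
OR/RR = 6.11556 / 1.62639 = 3.76019
The outcome is not rare, so the OR lies further from 1 than the RR.

3.760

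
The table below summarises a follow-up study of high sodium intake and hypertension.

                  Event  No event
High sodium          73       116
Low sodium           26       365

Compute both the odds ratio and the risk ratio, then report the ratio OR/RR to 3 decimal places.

Cells: a = 73, b = 116, c = 26, d = 365.
OR = (73·365)/(116·26) = 26645/3016 = 8.83455
Risk in exposed = 73/189 = 0.38624; risk in unexposed = 26/391 = 0.06650; RR = 5.80851
OR/RR = 8.83455 / 5.80851 = 1.52097
The outcome is not rare, so the OR lies further from 1 than the RR.

1.521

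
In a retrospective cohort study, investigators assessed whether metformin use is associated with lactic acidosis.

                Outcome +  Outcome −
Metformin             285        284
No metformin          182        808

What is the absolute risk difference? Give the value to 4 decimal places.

Cells: a = 285, b = 284, c = 182, d = 808.
Risk in exposed = 285/569 = 0.500879; risk in unexposed = 182/990 = 0.183838.
Risk difference = 0.500879 − 0.183838 = 0.317040

0.3170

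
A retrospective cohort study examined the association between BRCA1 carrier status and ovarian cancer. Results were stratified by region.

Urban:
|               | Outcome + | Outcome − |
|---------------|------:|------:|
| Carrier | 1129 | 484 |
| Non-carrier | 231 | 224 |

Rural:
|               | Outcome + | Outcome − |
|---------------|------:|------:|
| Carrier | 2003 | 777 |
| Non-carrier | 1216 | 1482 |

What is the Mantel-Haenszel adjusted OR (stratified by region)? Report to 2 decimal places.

OR_MH = Σ(aᵢdᵢ/nᵢ) / Σ(bᵢcᵢ/nᵢ), where nᵢ is the stratum total.
Stratum 1 (Urban): n = 2068; a·d/n = 1129·224/2068 = 122.2901; b·c/n = 484·231/2068 = 54.0638
Stratum 2 (Rural): n = 5478; a·d/n = 2003·1482/5478 = 541.8850; b·c/n = 777·1216/5478 = 172.4775
OR_MH = (122.2901 + 541.8850) / (54.0638 + 172.4775) = 664.1751 / 226.5414 = 2.93180

2.93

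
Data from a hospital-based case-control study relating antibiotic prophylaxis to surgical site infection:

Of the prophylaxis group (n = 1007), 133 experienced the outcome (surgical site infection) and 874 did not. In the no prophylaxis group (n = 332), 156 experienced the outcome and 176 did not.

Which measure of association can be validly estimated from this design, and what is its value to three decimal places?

0.172

From the description: a = 133, b = 874, c = 156, d = 176.
This is a hospital-based case-control study: participants were sampled on outcome status, so risks in the source population cannot be estimated directly — relative risk is not valid here. The odds ratio is the appropriate measure.
OR = (a·d)/(b·c) = (133 × 176) / (874 × 156) = 23408 / 136344 = 0.17168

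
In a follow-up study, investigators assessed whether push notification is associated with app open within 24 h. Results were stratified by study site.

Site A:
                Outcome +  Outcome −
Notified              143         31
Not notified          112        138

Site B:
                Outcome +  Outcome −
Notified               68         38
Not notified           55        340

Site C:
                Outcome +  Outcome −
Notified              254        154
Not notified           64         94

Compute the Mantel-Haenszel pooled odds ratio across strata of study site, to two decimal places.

OR_MH = Σ(aᵢdᵢ/nᵢ) / Σ(bᵢcᵢ/nᵢ), where nᵢ is the stratum total.
Stratum 1 (Site A): n = 424; a·d/n = 143·138/424 = 46.5425; b·c/n = 31·112/424 = 8.1887
Stratum 2 (Site B): n = 501; a·d/n = 68·340/501 = 46.1477; b·c/n = 38·55/501 = 4.1717
Stratum 3 (Site C): n = 566; a·d/n = 254·94/566 = 42.1837; b·c/n = 154·64/566 = 17.4134
OR_MH = (46.5425 + 46.1477 + 42.1837) / (8.1887 + 4.1717 + 17.4134) = 134.8739 / 29.7738 = 4.52996

4.53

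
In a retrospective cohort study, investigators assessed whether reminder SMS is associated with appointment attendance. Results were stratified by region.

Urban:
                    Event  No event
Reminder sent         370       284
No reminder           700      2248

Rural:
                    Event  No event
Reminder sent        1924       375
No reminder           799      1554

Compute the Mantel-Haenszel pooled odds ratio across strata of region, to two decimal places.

OR_MH = Σ(aᵢdᵢ/nᵢ) / Σ(bᵢcᵢ/nᵢ), where nᵢ is the stratum total.
Stratum 1 (Urban): n = 3602; a·d/n = 370·2248/3602 = 230.9162; b·c/n = 284·700/3602 = 55.1916
Stratum 2 (Rural): n = 4652; a·d/n = 1924·1554/4652 = 642.7120; b·c/n = 375·799/4652 = 64.4078
OR_MH = (230.9162 + 642.7120) / (55.1916 + 64.4078) = 873.6281 / 119.5993 = 7.30462

7.30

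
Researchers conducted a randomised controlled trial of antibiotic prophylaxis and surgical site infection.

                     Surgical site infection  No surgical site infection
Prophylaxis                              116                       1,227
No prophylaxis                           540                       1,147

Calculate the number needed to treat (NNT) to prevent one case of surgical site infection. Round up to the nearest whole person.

5

Risk in treated group = 116/1343 = 0.08637; risk in control = 540/1687 = 0.32009.
Absolute risk reduction = 0.32009 − 0.08637 = 0.23372
NNT = 1 / ARR = 1 / 0.23372 = 4.279 → round up → 5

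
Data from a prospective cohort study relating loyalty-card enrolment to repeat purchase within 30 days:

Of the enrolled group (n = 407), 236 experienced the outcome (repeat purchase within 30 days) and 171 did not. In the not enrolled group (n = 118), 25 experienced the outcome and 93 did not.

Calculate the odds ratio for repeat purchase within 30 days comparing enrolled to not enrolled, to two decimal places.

From the description: a = 236, b = 171, c = 25, d = 93.
OR = (a·d)/(b·c) = (236 × 93) / (171 × 25) = 21948 / 4275 = 5.13404
The odds of repeat purchase within 30 days are about 5.13 times as high in the enrolled group.

5.13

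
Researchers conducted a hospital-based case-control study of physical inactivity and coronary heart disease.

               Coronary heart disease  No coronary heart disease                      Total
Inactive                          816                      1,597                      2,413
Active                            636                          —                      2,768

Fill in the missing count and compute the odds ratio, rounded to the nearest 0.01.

The missing cell is in the unexposed row: 2768 − 636 = 2132.
So a = 816, b = 1597, c = 636, d = 2132.
OR = (a·d)/(b·c) = (816 × 2132) / (1597 × 636) = 1739712 / 1015692 = 1.71283

1.71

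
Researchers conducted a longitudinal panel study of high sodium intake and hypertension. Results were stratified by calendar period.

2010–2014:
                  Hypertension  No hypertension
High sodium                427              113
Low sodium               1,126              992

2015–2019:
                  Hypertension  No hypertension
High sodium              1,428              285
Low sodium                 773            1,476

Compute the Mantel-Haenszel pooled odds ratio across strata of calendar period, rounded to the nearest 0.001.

6.681

OR_MH = Σ(aᵢdᵢ/nᵢ) / Σ(bᵢcᵢ/nᵢ), where nᵢ is the stratum total.
Stratum 1 (2010–2014): n = 2658; a·d/n = 427·992/2658 = 159.3619; b·c/n = 113·1126/2658 = 47.8698
Stratum 2 (2015–2019): n = 3962; a·d/n = 1428·1476/3962 = 531.9859; b·c/n = 285·773/3962 = 55.6045
OR_MH = (159.3619 + 531.9859) / (47.8698 + 55.6045) = 691.3478 / 103.4743 = 6.68135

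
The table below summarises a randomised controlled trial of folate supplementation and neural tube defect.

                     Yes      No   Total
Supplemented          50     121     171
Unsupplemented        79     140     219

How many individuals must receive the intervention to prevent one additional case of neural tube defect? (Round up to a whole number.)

Risk in treated group = 50/171 = 0.29240; risk in control = 79/219 = 0.36073.
Absolute risk reduction = 0.36073 − 0.29240 = 0.06833
NNT = 1 / ARR = 1 / 0.06833 = 14.634 → round up → 15

15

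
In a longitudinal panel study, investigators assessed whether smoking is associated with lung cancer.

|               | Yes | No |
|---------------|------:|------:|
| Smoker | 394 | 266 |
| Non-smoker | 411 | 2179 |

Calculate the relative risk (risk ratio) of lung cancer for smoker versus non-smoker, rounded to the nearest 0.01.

3.76

Cells: a = 394, b = 266, c = 411, d = 2179.
Risk in exposed = 394/660 = 0.59697; risk in unexposed = 411/2590 = 0.15869.
RR = 0.59697 / 0.15869 = 3.76193
The risk among the exposed is 3.76 times that among the unexposed.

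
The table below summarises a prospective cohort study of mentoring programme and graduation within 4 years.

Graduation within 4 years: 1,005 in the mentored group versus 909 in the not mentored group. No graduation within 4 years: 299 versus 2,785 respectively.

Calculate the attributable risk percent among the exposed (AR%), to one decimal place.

68.1

From the description: a = 1005, b = 299, c = 909, d = 2785.
Risk in exposed = 1005/1304 = 0.77071; risk in unexposed = 909/3694 = 0.24607.
RR = 0.77071/0.24607 = 3.13200
AR% = (RR − 1)/RR × 100 = (3.13200 − 1)/3.13200 × 100 = 68.0715%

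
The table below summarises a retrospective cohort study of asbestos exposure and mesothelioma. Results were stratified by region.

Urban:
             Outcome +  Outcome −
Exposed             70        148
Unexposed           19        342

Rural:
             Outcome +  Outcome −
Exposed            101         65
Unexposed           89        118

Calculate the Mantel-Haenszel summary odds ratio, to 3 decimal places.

3.599

OR_MH = Σ(aᵢdᵢ/nᵢ) / Σ(bᵢcᵢ/nᵢ), where nᵢ is the stratum total.
Stratum 1 (Urban): n = 579; a·d/n = 70·342/579 = 41.3472; b·c/n = 148·19/579 = 4.8566
Stratum 2 (Rural): n = 373; a·d/n = 101·118/373 = 31.9517; b·c/n = 65·89/373 = 15.5094
OR_MH = (41.3472 + 31.9517) / (4.8566 + 15.5094) = 73.2989 / 20.3660 = 3.59908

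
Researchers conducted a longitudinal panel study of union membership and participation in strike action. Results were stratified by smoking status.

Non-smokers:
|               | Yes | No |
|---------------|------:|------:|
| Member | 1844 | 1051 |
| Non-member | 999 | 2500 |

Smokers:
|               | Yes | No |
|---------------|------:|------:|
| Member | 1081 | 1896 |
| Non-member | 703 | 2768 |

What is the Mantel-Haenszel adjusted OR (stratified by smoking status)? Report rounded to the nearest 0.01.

OR_MH = Σ(aᵢdᵢ/nᵢ) / Σ(bᵢcᵢ/nᵢ), where nᵢ is the stratum total.
Stratum 1 (Non-smokers): n = 6394; a·d/n = 1844·2500/6394 = 720.9884; b·c/n = 1051·999/6394 = 164.2085
Stratum 2 (Smokers): n = 6448; a·d/n = 1081·2768/6448 = 464.0521; b·c/n = 1896·703/6448 = 206.7134
OR_MH = (720.9884 + 464.0521) / (164.2085 + 206.7134) = 1185.0405 / 370.9219 = 3.19485

3.19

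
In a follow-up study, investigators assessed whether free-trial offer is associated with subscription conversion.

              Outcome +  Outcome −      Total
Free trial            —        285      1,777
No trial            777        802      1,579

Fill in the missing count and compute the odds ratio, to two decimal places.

The missing cell is in the exposed row: 1777 − 285 = 1492.
So a = 1492, b = 285, c = 777, d = 802.
OR = (a·d)/(b·c) = (1492 × 802) / (285 × 777) = 1196584 / 221445 = 5.40353

5.40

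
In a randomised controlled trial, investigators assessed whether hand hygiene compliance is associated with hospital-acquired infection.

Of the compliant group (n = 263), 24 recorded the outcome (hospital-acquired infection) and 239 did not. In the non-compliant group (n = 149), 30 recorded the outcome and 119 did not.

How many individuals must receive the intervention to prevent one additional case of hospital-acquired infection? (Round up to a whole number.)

Risk in treated group = 24/263 = 0.09125; risk in control = 30/149 = 0.20134.
Absolute risk reduction = 0.20134 − 0.09125 = 0.11009
NNT = 1 / ARR = 1 / 0.11009 = 9.084 → round up → 10

10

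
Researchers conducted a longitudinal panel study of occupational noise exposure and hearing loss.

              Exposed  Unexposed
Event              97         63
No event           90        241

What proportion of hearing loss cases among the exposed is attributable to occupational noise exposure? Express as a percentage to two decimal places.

60.05

Reading the table with exposure as columns: a = 97 (Exposed, case), b = 90 (Exposed, non-case), c = 63 (Unexposed, case), d = 241.
Risk in exposed = 97/187 = 0.51872; risk in unexposed = 63/304 = 0.20724.
RR = 0.51872/0.20724 = 2.50301
AR% = (RR − 1)/RR × 100 = (2.50301 − 1)/2.50301 × 100 = 60.0482%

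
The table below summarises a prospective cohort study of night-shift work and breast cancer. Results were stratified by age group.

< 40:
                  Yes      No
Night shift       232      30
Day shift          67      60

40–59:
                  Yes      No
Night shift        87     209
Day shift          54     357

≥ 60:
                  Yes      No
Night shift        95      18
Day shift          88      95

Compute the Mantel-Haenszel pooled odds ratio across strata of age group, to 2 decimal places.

OR_MH = Σ(aᵢdᵢ/nᵢ) / Σ(bᵢcᵢ/nᵢ), where nᵢ is the stratum total.
Stratum 1 (< 40): n = 389; a·d/n = 232·60/389 = 35.7841; b·c/n = 30·67/389 = 5.1671
Stratum 2 (40–59): n = 707; a·d/n = 87·357/707 = 43.9307; b·c/n = 209·54/707 = 15.9632
Stratum 3 (≥ 60): n = 296; a·d/n = 95·95/296 = 30.4899; b·c/n = 18·88/296 = 5.3514
OR_MH = (35.7841 + 43.9307 + 30.4899) / (5.1671 + 15.9632 + 5.3514) = 110.2046 / 26.4817 = 4.16154

4.16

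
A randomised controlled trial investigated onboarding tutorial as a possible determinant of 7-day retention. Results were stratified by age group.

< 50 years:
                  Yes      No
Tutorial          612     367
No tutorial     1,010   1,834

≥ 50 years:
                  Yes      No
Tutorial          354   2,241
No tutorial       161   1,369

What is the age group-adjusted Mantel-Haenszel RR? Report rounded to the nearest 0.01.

RR_MH = Σ(aᵢ·n₀ᵢ/nᵢ) / Σ(cᵢ·n₁ᵢ/nᵢ), with n₁ᵢ = aᵢ+bᵢ (exposed), n₀ᵢ = cᵢ+dᵢ (unexposed), nᵢ = n₁ᵢ+n₀ᵢ.
Stratum 1 (< 50 years): n₁ = 979, n₀ = 2844, n = 3823; a·n₀/n = 612·2844/3823 = 455.2781; c·n₁/n = 1010·979/3823 = 258.6424
Stratum 2 (≥ 50 years): n₁ = 2595, n₀ = 1530, n = 4125; a·n₀/n = 354·1530/4125 = 131.3018; c·n₁/n = 161·2595/4125 = 101.2836
RR_MH = (455.2781 + 131.3018) / (258.6424 + 101.2836) = 586.5799 / 359.9261 = 1.62972

1.63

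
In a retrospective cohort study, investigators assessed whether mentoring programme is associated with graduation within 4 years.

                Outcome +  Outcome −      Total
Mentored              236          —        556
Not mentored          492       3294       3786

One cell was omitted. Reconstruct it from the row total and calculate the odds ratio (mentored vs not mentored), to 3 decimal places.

The missing cell is in the exposed row: 556 − 236 = 320.
So a = 236, b = 320, c = 492, d = 3294.
OR = (a·d)/(b·c) = (236 × 3294) / (320 × 492) = 777384 / 157440 = 4.93765

4.938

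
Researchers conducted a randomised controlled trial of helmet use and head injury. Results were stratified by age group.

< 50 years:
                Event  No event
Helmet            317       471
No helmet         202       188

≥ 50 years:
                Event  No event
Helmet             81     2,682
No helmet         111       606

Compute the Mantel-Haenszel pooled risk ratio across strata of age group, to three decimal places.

RR_MH = Σ(aᵢ·n₀ᵢ/nᵢ) / Σ(cᵢ·n₁ᵢ/nᵢ), with n₁ᵢ = aᵢ+bᵢ (exposed), n₀ᵢ = cᵢ+dᵢ (unexposed), nᵢ = n₁ᵢ+n₀ᵢ.
Stratum 1 (< 50 years): n₁ = 788, n₀ = 390, n = 1178; a·n₀/n = 317·390/1178 = 104.9491; c·n₁/n = 202·788/1178 = 135.1239
Stratum 2 (≥ 50 years): n₁ = 2763, n₀ = 717, n = 3480; a·n₀/n = 81·717/3480 = 16.6888; c·n₁/n = 111·2763/3480 = 88.1302
RR_MH = (104.9491 + 16.6888) / (135.1239 + 88.1302) = 121.6379 / 223.2541 = 0.54484

0.545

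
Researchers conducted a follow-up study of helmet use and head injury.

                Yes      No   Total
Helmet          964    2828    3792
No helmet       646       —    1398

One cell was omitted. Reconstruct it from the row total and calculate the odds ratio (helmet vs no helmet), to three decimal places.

0.397

The missing cell is in the unexposed row: 1398 − 646 = 752.
So a = 964, b = 2828, c = 646, d = 752.
OR = (a·d)/(b·c) = (964 × 752) / (2828 × 646) = 724928 / 1826888 = 0.39681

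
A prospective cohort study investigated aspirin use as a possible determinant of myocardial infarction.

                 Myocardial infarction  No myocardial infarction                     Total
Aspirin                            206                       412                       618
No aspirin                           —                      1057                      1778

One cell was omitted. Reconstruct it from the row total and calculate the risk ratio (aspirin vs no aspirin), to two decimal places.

The missing cell is in the unexposed row: 1778 − 1057 = 721.
So a = 206, b = 412, c = 721, d = 1057.
RR = [a/(a+b)] / [c/(c+d)] = (206/618) / (721/1778) = 0.33333/0.40551 = 0.82201

0.82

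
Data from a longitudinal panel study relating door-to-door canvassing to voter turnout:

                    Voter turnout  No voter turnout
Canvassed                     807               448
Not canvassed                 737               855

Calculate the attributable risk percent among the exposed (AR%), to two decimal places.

28.01

Cells: a = 807, b = 448, c = 737, d = 855.
Risk in exposed = 807/1255 = 0.64303; risk in unexposed = 737/1592 = 0.46294.
RR = 0.64303/0.46294 = 1.38901
AR% = (RR − 1)/RR × 100 = (1.38901 − 1)/1.38901 × 100 = 28.0063%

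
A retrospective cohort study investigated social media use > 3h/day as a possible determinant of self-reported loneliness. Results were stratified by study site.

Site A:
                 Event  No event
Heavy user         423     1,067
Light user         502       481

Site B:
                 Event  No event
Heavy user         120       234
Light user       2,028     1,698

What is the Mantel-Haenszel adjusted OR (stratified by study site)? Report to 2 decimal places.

OR_MH = Σ(aᵢdᵢ/nᵢ) / Σ(bᵢcᵢ/nᵢ), where nᵢ is the stratum total.
Stratum 1 (Site A): n = 2473; a·d/n = 423·481/2473 = 82.2738; b·c/n = 1067·502/2473 = 216.5928
Stratum 2 (Site B): n = 4080; a·d/n = 120·1698/4080 = 49.9412; b·c/n = 234·2028/4080 = 116.3118
OR_MH = (82.2738 + 49.9412) / (216.5928 + 116.3118) = 132.2149 / 332.9046 = 0.39716

0.40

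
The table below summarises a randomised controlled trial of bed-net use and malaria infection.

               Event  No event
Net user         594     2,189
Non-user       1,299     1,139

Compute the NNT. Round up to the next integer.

Risk in treated group = 594/2783 = 0.21344; risk in control = 1299/2438 = 0.53281.
Absolute risk reduction = 0.53281 − 0.21344 = 0.31938
NNT = 1 / ARR = 1 / 0.31938 = 3.131 → round up → 4

4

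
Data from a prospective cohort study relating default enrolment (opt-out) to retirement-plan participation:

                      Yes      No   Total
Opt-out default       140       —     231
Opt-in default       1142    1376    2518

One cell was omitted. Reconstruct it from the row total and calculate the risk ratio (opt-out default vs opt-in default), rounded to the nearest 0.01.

The missing cell is in the exposed row: 231 − 140 = 91.
So a = 140, b = 91, c = 1142, d = 1376.
RR = [a/(a+b)] / [c/(c+d)] = (140/231) / (1142/2518) = 0.60606/0.45353 = 1.33631

1.34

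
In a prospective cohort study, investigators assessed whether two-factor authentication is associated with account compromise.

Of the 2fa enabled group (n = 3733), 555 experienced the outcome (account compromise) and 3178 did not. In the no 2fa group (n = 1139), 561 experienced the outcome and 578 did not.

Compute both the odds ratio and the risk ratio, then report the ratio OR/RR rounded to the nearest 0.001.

From the description: a = 555, b = 3178, c = 561, d = 578.
OR = (555·578)/(3178·561) = 320790/1782858 = 0.17993
Risk in exposed = 555/3733 = 0.14867; risk in unexposed = 561/1139 = 0.49254; RR = 0.30185
OR/RR = 0.17993 / 0.30185 = 0.59609
The outcome is not rare, so the OR lies further from 1 than the RR.

0.596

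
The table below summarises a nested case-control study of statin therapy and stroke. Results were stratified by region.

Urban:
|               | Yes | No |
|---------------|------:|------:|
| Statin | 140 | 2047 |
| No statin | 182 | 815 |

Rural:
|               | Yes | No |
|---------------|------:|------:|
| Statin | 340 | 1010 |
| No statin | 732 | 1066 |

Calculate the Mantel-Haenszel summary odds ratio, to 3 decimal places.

OR_MH = Σ(aᵢdᵢ/nᵢ) / Σ(bᵢcᵢ/nᵢ), where nᵢ is the stratum total.
Stratum 1 (Urban): n = 3184; a·d/n = 140·815/3184 = 35.8354; b·c/n = 2047·182/3184 = 117.0082
Stratum 2 (Rural): n = 3148; a·d/n = 340·1066/3148 = 115.1334; b·c/n = 1010·732/3148 = 234.8539
OR_MH = (35.8354 + 115.1334) / (117.0082 + 234.8539) = 150.9688 / 351.8620 = 0.42906

0.429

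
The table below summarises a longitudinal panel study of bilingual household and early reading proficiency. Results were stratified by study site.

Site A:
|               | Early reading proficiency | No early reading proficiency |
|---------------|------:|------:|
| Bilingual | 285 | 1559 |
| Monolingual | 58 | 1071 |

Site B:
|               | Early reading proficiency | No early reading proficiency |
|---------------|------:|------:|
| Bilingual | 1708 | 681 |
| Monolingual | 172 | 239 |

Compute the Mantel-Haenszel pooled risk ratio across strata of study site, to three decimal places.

RR_MH = Σ(aᵢ·n₀ᵢ/nᵢ) / Σ(cᵢ·n₁ᵢ/nᵢ), with n₁ᵢ = aᵢ+bᵢ (exposed), n₀ᵢ = cᵢ+dᵢ (unexposed), nᵢ = n₁ᵢ+n₀ᵢ.
Stratum 1 (Site A): n₁ = 1844, n₀ = 1129, n = 2973; a·n₀/n = 285·1129/2973 = 108.2291; c·n₁/n = 58·1844/2973 = 35.9744
Stratum 2 (Site B): n₁ = 2389, n₀ = 411, n = 2800; a·n₀/n = 1708·411/2800 = 250.7100; c·n₁/n = 172·2389/2800 = 146.7529
RR_MH = (108.2291 + 250.7100) / (35.9744 + 146.7529) = 358.9391 / 182.7273 = 1.96434

1.964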